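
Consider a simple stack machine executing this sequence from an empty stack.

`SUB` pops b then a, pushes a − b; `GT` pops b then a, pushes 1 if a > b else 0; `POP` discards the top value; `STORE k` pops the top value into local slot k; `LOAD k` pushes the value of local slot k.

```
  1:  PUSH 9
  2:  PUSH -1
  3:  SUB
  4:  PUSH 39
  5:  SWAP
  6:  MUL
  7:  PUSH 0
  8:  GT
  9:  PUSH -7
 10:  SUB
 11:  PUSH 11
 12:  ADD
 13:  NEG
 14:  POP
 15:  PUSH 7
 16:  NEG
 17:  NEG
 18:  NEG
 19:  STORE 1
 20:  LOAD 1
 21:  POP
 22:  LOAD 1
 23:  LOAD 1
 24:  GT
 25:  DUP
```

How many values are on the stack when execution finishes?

2

PUSH 9  → [9]
PUSH -1 → [9, -1]
SUB     → [10]
PUSH 39 → [10, 39]
SWAP    → [39, 10]
MUL     → [390]
PUSH 0  → [390, 0]
GT      → [1]
PUSH -7 → [1, -7]
SUB     → [8]
PUSH 11 → [8, 11]
ADD     → [19]
NEG     → [-19]
POP     → []
PUSH 7  → [7]
NEG     → [-7]
NEG     → [7]
NEG     → [-7]
STORE 1 → []
LOAD 1  → [-7]
POP     → []
LOAD 1  → [-7]
LOAD 1  → [-7, -7]
GT      → [0]
DUP     → [0, 0]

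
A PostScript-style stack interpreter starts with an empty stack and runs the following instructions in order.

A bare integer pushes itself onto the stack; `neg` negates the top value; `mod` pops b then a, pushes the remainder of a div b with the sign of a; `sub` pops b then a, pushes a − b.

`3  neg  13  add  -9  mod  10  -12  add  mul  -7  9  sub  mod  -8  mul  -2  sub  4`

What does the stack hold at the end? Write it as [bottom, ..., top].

3    3
neg  -3
13   -3 13
add  10
-9   10 -9
mod  1
10   1 10
-12  1 10 -12
add  1 -2
mul  -2
-7   -2 -7
9    -2 -7 9
sub  -2 -16
mod  -2
-8   -2 -8
mul  16
-2   16 -2
sub  18
4    18 4

[18, 4]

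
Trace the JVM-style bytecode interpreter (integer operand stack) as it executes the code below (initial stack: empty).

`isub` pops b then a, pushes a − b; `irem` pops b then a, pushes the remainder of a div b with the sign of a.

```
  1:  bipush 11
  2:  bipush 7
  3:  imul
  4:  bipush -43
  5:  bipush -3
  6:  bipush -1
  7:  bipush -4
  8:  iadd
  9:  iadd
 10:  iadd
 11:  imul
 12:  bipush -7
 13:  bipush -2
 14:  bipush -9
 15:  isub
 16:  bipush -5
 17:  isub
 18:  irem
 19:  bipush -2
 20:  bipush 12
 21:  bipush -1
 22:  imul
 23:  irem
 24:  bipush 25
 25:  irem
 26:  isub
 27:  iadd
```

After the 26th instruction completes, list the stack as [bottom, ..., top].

bipush 11  -> [11]
bipush 7   -> [11, 7]
imul       -> [77]
bipush -43 -> [77, -43]
bipush -3  -> [77, -43, -3]
bipush -1  -> [77, -43, -3, -1]
bipush -4  -> [77, -43, -3, -1, -4]
iadd       -> [77, -43, -3, -5]
iadd       -> [77, -43, -8]
iadd       -> [77, -51]
imul       -> [-3927]
bipush -7  -> [-3927, -7]
bipush -2  -> [-3927, -7, -2]
bipush -9  -> [-3927, -7, -2, -9]
isub       -> [-3927, -7, 7]
bipush -5  -> [-3927, -7, 7, -5]
isub       -> [-3927, -7, 12]
irem       -> [-3927, -7]
bipush -2  -> [-3927, -7, -2]
bipush 12  -> [-3927, -7, -2, 12]
bipush -1  -> [-3927, -7, -2, 12, -1]
imul       -> [-3927, -7, -2, -12]
irem       -> [-3927, -7, -2]
bipush 25  -> [-3927, -7, -2, 25]
irem       -> [-3927, -7, -2]
isub       -> [-3927, -5]

[-3927, -5]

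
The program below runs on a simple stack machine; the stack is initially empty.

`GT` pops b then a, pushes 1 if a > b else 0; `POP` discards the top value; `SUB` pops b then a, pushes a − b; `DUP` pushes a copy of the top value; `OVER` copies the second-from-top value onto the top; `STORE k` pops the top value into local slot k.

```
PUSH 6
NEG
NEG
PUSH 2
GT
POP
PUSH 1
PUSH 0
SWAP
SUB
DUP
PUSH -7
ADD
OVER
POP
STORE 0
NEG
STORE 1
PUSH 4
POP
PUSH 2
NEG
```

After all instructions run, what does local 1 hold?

PUSH 6  : [6]
NEG     : [-6]
NEG     : [6]
PUSH 2  : [6, 2]
GT      : [1]
POP     : []
PUSH 1  : [1]
PUSH 0  : [1, 0]
SWAP    : [0, 1]
SUB     : [-1]
DUP     : [-1, -1]
PUSH -7 : [-1, -1, -7]
ADD     : [-1, -8]
OVER    : [-1, -8, -1]
POP     : [-1, -8]
STORE 0 : [-1]
NEG     : [1]
STORE 1 : []
PUSH 4  : [4]
POP     : []
PUSH 2  : [2]
NEG     : [-2]

1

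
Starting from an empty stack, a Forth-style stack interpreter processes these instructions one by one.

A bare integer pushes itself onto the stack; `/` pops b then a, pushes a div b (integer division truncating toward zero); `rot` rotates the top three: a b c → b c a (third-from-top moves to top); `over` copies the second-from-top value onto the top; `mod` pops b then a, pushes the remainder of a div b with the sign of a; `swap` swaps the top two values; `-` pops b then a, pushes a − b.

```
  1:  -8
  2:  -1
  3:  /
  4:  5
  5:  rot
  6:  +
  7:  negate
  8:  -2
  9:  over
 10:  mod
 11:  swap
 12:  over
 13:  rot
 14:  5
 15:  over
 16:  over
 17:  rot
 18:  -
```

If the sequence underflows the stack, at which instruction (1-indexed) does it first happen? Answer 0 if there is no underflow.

5

-8  [-8]
-1  [-8, -1]
/   [8]
5   [8, 5]
rot  — needs 3 operands, stack has 2 → underflow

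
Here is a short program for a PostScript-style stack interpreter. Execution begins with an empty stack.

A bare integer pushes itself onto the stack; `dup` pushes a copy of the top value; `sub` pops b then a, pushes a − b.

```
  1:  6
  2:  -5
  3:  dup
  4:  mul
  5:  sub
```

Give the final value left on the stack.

6   -> 6
-5  -> 6 -5
dup -> 6 -5 -5
mul -> 6 25
sub -> -19

-19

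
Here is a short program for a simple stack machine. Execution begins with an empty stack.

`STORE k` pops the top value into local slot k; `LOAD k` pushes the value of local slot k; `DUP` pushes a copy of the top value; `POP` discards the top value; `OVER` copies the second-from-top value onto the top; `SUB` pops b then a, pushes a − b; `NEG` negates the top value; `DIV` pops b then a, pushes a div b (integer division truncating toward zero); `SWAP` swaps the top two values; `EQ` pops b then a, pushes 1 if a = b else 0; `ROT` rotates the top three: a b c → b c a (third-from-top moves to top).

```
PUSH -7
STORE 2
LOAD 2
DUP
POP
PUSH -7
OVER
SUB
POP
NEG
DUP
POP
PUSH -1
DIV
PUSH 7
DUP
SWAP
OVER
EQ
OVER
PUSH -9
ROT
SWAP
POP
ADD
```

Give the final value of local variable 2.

PUSH -7 -> [-7]
STORE 2 -> []
LOAD 2  -> [-7]
DUP     -> [-7, -7]
POP     -> [-7]
PUSH -7 -> [-7, -7]
OVER    -> [-7, -7, -7]
SUB     -> [-7, 0]
POP     -> [-7]
NEG     -> [7]
DUP     -> [7, 7]
POP     -> [7]
PUSH -1 -> [7, -1]
DIV     -> [-7]
PUSH 7  -> [-7, 7]
DUP     -> [-7, 7, 7]
SWAP    -> [-7, 7, 7]
OVER    -> [-7, 7, 7, 7]
EQ      -> [-7, 7, 1]
OVER    -> [-7, 7, 1, 7]
PUSH -9 -> [-7, 7, 1, 7, -9]
ROT     -> [-7, 7, 7, -9, 1]
SWAP    -> [-7, 7, 7, 1, -9]
POP     -> [-7, 7, 7, 1]
ADD     -> [-7, 7, 8]

-7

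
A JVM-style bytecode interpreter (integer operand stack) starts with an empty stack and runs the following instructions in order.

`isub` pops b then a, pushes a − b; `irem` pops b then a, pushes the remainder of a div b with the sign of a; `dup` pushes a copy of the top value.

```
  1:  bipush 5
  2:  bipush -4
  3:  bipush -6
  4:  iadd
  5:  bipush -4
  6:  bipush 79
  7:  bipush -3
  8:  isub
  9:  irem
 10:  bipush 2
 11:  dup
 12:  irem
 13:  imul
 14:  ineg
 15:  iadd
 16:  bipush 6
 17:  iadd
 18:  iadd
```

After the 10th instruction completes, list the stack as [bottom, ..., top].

bipush 5   5
bipush -4  5 -4
bipush -6  5 -4 -6
iadd       5 -10
bipush -4  5 -10 -4
bipush 79  5 -10 -4 79
bipush -3  5 -10 -4 79 -3
isub       5 -10 -4 82
irem       5 -10 -4
bipush 2   5 -10 -4 2

[5, -10, -4, 2]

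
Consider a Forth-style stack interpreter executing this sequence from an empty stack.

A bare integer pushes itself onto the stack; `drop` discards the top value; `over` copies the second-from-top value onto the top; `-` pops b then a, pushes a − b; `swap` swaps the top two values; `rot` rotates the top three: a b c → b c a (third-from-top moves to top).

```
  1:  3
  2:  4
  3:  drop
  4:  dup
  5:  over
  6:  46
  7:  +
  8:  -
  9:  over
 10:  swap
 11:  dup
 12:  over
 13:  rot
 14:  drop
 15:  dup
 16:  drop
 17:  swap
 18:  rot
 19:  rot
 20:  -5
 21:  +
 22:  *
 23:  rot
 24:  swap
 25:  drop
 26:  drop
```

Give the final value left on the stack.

-46

3    → 3
4    → 3 4
drop → 3
dup  → 3 3
over → 3 3 3
46   → 3 3 3 46
+    → 3 3 49
-    → 3 -46
over → 3 -46 3
swap → 3 3 -46
dup  → 3 3 -46 -46
over → 3 3 -46 -46 -46
rot  → 3 3 -46 -46 -46
drop → 3 3 -46 -46
dup  → 3 3 -46 -46 -46
drop → 3 3 -46 -46
swap → 3 3 -46 -46
rot  → 3 -46 -46 3
rot  → 3 -46 3 -46
-5   → 3 -46 3 -46 -5
+    → 3 -46 3 -51
*    → 3 -46 -153
rot  → -46 -153 3
swap → -46 3 -153
drop → -46 3
drop → -46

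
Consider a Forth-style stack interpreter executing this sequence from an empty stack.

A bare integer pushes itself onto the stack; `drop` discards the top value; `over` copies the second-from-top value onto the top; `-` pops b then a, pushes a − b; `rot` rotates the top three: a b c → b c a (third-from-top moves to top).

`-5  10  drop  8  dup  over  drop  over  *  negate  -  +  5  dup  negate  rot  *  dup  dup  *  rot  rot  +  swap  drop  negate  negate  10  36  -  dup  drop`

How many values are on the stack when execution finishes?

2

-5     -> -5
10     -> -5 10
drop   -> -5
8      -> -5 8
dup    -> -5 8 8
over   -> -5 8 8 8
drop   -> -5 8 8
over   -> -5 8 8 8
*      -> -5 8 64
negate -> -5 8 -64
-      -> -5 72
+      -> 67
5      -> 67 5
dup    -> 67 5 5
negate -> 67 5 -5
rot    -> 5 -5 67
*      -> 5 -335
dup    -> 5 -335 -335
dup    -> 5 -335 -335 -335
*      -> 5 -335 112225
rot    -> -335 112225 5
rot    -> 112225 5 -335
+      -> 112225 -330
swap   -> -330 112225
drop   -> -330
negate -> 330
negate -> -330
10     -> -330 10
36     -> -330 10 36
-      -> -330 -26
dup    -> -330 -26 -26
drop   -> -330 -26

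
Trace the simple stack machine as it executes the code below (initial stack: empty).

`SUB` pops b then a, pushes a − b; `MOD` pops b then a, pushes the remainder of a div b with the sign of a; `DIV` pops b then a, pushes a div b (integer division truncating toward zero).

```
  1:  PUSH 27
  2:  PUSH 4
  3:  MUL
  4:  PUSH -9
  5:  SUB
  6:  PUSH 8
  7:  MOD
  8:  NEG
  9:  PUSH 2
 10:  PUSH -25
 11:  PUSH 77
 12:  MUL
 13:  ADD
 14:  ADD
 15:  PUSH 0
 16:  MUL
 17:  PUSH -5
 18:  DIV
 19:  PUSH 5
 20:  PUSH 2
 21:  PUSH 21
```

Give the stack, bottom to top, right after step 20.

[0, 5, 2]

PUSH 27  -> 27
PUSH 4   -> 27 4
MUL      -> 108
PUSH -9  -> 108 -9
SUB      -> 117
PUSH 8   -> 117 8
MOD      -> 5
NEG      -> -5
PUSH 2   -> -5 2
PUSH -25 -> -5 2 -25
PUSH 77  -> -5 2 -25 77
MUL      -> -5 2 -1925
ADD      -> -5 -1923
ADD      -> -1928
PUSH 0   -> -1928 0
MUL      -> 0
PUSH -5  -> 0 -5
DIV      -> 0
PUSH 5   -> 0 5
PUSH 2   -> 0 5 2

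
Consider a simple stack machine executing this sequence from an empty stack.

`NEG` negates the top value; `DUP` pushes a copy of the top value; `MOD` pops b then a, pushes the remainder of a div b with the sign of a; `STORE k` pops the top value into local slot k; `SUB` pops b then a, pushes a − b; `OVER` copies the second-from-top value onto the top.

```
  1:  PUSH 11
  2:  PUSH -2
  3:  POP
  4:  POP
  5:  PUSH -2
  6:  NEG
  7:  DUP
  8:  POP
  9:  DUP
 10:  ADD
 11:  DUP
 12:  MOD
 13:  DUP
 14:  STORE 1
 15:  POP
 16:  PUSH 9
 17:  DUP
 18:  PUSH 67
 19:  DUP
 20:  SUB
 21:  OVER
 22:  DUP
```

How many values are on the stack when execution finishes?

5

PUSH 11 → 11
PUSH -2 → 11 -2
POP     → 11
POP     → (empty)
PUSH -2 → -2
NEG     → 2
DUP     → 2 2
POP     → 2
DUP     → 2 2
ADD     → 4
DUP     → 4 4
MOD     → 0
DUP     → 0 0
STORE 1 → 0
POP     → (empty)
PUSH 9  → 9
DUP     → 9 9
PUSH 67 → 9 9 67
DUP     → 9 9 67 67
SUB     → 9 9 0
OVER    → 9 9 0 9
DUP     → 9 9 0 9 9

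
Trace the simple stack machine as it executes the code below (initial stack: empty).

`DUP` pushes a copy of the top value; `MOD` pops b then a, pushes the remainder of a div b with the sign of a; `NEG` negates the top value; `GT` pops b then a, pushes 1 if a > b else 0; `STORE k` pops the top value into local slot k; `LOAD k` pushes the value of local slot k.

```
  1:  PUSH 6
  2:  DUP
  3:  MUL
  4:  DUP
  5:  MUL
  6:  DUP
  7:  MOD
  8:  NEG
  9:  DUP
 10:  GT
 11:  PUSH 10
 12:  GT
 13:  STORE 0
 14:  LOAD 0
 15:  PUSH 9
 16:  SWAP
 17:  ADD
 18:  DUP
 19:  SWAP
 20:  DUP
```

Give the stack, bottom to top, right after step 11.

PUSH 6  -> [6]
DUP     -> [6, 6]
MUL     -> [36]
DUP     -> [36, 36]
MUL     -> [1296]
DUP     -> [1296, 1296]
MOD     -> [0]
NEG     -> [0]
DUP     -> [0, 0]
GT      -> [0]
PUSH 10 -> [0, 10]

[0, 10]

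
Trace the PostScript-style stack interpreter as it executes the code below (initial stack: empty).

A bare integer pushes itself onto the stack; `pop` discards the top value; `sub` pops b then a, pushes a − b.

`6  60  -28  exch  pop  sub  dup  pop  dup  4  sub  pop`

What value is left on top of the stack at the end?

6     [6]
60    [6, 60]
-28   [6, 60, -28]
exch  [6, -28, 60]
pop   [6, -28]
sub   [34]
dup   [34, 34]
pop   [34]
dup   [34, 34]
4     [34, 34, 4]
sub   [34, 30]
pop   [34]

34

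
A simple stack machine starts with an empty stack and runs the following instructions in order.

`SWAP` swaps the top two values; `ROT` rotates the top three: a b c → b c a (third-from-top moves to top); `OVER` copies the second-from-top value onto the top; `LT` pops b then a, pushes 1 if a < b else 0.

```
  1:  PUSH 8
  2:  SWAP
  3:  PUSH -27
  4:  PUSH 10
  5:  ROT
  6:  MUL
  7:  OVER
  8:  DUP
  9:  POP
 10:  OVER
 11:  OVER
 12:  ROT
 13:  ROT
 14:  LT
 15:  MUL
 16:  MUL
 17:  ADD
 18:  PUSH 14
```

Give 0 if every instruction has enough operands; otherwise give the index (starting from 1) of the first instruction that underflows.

PUSH 8 → [8]
SWAP  — needs 2 operands, stack has 1 → underflow

2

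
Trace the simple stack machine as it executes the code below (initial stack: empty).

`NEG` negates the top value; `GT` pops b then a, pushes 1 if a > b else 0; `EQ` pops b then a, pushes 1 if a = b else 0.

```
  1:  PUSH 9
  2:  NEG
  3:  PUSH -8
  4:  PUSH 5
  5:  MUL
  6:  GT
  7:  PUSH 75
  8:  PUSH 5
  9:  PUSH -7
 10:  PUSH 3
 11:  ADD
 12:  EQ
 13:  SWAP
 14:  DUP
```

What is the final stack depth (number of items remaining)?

4

PUSH 9   9
NEG      -9
PUSH -8  -9 -8
PUSH 5   -9 -8 5
MUL      -9 -40
GT       1
PUSH 75  1 75
PUSH 5   1 75 5
PUSH -7  1 75 5 -7
PUSH 3   1 75 5 -7 3
ADD      1 75 5 -4
EQ       1 75 0
SWAP     1 0 75
DUP      1 0 75 75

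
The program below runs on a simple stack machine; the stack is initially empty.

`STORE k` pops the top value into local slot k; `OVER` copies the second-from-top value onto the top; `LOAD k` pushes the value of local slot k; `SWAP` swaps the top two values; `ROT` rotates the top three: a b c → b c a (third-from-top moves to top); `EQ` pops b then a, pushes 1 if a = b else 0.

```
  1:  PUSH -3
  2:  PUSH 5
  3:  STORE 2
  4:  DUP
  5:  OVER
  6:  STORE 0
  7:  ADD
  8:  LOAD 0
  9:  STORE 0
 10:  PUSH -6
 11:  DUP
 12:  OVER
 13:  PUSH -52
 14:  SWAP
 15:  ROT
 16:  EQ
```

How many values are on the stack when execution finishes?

4

PUSH -3   [-3]
PUSH 5    [-3, 5]
STORE 2   [-3]
DUP       [-3, -3]
OVER      [-3, -3, -3]
STORE 0   [-3, -3]
ADD       [-6]
LOAD 0    [-6, -3]
STORE 0   [-6]
PUSH -6   [-6, -6]
DUP       [-6, -6, -6]
OVER      [-6, -6, -6, -6]
PUSH -52  [-6, -6, -6, -6, -52]
SWAP      [-6, -6, -6, -52, -6]
ROT       [-6, -6, -52, -6, -6]
EQ        [-6, -6, -52, 1]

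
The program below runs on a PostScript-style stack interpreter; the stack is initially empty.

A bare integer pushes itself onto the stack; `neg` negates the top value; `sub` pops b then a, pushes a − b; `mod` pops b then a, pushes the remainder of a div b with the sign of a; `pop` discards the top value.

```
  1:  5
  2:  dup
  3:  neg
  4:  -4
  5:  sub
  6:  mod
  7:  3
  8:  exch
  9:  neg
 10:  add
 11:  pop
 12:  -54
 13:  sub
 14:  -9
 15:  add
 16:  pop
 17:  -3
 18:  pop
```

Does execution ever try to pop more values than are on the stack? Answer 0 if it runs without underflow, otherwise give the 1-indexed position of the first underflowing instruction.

13

5     [5]
dup   [5, 5]
neg   [5, -5]
-4    [5, -5, -4]
sub   [5, -1]
mod   [0]
3     [0, 3]
exch  [3, 0]
neg   [3, 0]
add   [3]
pop   []
-54   [-54]
sub  — needs 2 operands, stack has 1 → underflow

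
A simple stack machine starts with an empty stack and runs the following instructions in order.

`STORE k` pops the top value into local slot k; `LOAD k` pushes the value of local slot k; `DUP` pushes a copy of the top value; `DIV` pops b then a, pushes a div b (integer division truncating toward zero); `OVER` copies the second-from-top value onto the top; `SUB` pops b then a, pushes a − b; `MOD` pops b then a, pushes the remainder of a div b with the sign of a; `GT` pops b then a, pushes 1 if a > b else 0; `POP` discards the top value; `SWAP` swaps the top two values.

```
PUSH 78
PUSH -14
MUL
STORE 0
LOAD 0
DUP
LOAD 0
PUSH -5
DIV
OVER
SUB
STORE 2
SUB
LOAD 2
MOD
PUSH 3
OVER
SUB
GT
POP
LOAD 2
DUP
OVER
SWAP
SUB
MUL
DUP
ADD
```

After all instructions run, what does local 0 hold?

-1092

PUSH 78  : 78
PUSH -14 : 78 -14
MUL      : -1092
STORE 0  : (empty)
LOAD 0   : -1092
DUP      : -1092 -1092
LOAD 0   : -1092 -1092 -1092
PUSH -5  : -1092 -1092 -1092 -5
DIV      : -1092 -1092 218
OVER     : -1092 -1092 218 -1092
SUB      : -1092 -1092 1310
STORE 2  : -1092 -1092
SUB      : 0
LOAD 2   : 0 1310
MOD      : 0
PUSH 3   : 0 3
OVER     : 0 3 0
SUB      : 0 3
GT       : 0
POP      : (empty)
LOAD 2   : 1310
DUP      : 1310 1310
OVER     : 1310 1310 1310
SWAP     : 1310 1310 1310
SUB      : 1310 0
MUL      : 0
DUP      : 0 0
ADD      : 0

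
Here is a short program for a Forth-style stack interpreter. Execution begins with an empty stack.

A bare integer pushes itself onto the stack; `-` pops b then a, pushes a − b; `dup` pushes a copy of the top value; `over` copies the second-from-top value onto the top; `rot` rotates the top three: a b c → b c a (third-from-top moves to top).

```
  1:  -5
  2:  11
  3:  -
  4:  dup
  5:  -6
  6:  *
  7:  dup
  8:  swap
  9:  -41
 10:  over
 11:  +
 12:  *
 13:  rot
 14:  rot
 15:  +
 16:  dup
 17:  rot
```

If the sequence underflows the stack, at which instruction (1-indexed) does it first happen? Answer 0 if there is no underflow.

0

-5   → [-5]
11   → [-5, 11]
-    → [-16]
dup  → [-16, -16]
-6   → [-16, -16, -6]
*    → [-16, 96]
dup  → [-16, 96, 96]
swap → [-16, 96, 96]
-41  → [-16, 96, 96, -41]
over → [-16, 96, 96, -41, 96]
+    → [-16, 96, 96, 55]
*    → [-16, 96, 5280]
rot  → [96, 5280, -16]
rot  → [5280, -16, 96]
+    → [5280, 80]
dup  → [5280, 80, 80]
rot  → [80, 80, 5280]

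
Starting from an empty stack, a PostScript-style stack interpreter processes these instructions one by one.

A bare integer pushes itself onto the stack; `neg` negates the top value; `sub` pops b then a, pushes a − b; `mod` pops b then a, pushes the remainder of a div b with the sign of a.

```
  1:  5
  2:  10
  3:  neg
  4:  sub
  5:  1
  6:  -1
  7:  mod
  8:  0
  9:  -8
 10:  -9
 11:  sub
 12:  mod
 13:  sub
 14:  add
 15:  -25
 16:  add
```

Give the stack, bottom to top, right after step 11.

5   -> [5]
10  -> [5, 10]
neg -> [5, -10]
sub -> [15]
1   -> [15, 1]
-1  -> [15, 1, -1]
mod -> [15, 0]
0   -> [15, 0, 0]
-8  -> [15, 0, 0, -8]
-9  -> [15, 0, 0, -8, -9]
sub -> [15, 0, 0, 1]

[15, 0, 0, 1]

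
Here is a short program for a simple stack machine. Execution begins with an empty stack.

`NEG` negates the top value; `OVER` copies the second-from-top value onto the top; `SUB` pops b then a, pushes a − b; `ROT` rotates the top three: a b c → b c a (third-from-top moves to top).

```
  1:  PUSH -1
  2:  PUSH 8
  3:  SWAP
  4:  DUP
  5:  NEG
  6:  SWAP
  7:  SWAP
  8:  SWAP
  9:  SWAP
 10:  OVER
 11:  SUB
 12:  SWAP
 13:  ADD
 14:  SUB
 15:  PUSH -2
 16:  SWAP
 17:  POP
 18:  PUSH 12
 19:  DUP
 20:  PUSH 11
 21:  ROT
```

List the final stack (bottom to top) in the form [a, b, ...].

PUSH -1 → [-1]
PUSH 8  → [-1, 8]
SWAP    → [8, -1]
DUP     → [8, -1, -1]
NEG     → [8, -1, 1]
SWAP    → [8, 1, -1]
SWAP    → [8, -1, 1]
SWAP    → [8, 1, -1]
SWAP    → [8, -1, 1]
OVER    → [8, -1, 1, -1]
SUB     → [8, -1, 2]
SWAP    → [8, 2, -1]
ADD     → [8, 1]
SUB     → [7]
PUSH -2 → [7, -2]
SWAP    → [-2, 7]
POP     → [-2]
PUSH 12 → [-2, 12]
DUP     → [-2, 12, 12]
PUSH 11 → [-2, 12, 12, 11]
ROT     → [-2, 12, 11, 12]

[-2, 12, 11, 12]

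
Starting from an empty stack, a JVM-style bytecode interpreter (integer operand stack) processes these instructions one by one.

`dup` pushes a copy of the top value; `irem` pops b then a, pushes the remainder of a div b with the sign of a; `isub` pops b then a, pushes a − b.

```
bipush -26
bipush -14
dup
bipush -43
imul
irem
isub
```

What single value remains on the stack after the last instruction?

-12

bipush -26 → [-26]
bipush -14 → [-26, -14]
dup        → [-26, -14, -14]
bipush -43 → [-26, -14, -14, -43]
imul       → [-26, -14, 602]
irem       → [-26, -14]
isub       → [-12]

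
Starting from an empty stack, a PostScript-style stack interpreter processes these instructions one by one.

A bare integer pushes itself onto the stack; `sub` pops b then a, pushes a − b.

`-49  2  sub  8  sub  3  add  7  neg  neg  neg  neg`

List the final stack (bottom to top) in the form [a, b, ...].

-49 -> [-49]
2   -> [-49, 2]
sub -> [-51]
8   -> [-51, 8]
sub -> [-59]
3   -> [-59, 3]
add -> [-56]
7   -> [-56, 7]
neg -> [-56, -7]
neg -> [-56, 7]
neg -> [-56, -7]
neg -> [-56, 7]

[-56, 7]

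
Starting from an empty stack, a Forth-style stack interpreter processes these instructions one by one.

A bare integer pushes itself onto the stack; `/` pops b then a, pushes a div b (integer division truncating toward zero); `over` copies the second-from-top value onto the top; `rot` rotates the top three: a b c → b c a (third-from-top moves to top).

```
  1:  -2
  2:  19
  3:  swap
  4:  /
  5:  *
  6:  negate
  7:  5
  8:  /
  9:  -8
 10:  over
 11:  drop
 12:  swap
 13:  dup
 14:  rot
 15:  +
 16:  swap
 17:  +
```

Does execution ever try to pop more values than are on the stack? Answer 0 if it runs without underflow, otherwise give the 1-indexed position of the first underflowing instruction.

-2   -> -2
19   -> -2 19
swap -> 19 -2
/    -> -9
*  — needs 2 operands, stack has 1 → underflow

5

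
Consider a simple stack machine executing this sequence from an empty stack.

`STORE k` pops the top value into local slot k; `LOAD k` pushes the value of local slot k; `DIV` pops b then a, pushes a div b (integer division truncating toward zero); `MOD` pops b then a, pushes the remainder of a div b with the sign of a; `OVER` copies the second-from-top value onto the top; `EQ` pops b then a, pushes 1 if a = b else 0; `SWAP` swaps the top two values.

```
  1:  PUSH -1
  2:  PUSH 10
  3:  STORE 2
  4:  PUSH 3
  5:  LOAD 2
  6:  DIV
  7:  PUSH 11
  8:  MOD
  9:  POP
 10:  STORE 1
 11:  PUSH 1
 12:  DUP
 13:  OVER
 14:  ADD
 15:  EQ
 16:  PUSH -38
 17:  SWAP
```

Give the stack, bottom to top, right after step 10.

[]

PUSH -1 → [-1]
PUSH 10 → [-1, 10]
STORE 2 → [-1]
PUSH 3  → [-1, 3]
LOAD 2  → [-1, 3, 10]
DIV     → [-1, 0]
PUSH 11 → [-1, 0, 11]
MOD     → [-1, 0]
POP     → [-1]
STORE 1 → []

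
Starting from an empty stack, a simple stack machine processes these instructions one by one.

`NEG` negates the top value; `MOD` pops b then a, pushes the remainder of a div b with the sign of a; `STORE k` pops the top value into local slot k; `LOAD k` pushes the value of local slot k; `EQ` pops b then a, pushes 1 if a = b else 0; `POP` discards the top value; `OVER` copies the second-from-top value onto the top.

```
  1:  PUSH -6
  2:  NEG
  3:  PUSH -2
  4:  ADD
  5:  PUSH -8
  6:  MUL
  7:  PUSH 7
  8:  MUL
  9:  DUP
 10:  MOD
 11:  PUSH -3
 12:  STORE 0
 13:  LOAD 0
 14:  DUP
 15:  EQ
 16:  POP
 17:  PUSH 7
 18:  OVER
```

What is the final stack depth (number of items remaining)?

PUSH -6 -> [-6]
NEG     -> [6]
PUSH -2 -> [6, -2]
ADD     -> [4]
PUSH -8 -> [4, -8]
MUL     -> [-32]
PUSH 7  -> [-32, 7]
MUL     -> [-224]
DUP     -> [-224, -224]
MOD     -> [0]
PUSH -3 -> [0, -3]
STORE 0 -> [0]
LOAD 0  -> [0, -3]
DUP     -> [0, -3, -3]
EQ      -> [0, 1]
POP     -> [0]
PUSH 7  -> [0, 7]
OVER    -> [0, 7, 0]

3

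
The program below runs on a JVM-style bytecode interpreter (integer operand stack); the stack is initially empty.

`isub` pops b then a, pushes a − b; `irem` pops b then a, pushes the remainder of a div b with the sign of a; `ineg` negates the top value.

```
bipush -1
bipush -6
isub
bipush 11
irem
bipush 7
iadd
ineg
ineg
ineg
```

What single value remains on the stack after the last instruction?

-12

bipush -1 : [-1]
bipush -6 : [-1, -6]
isub      : [5]
bipush 11 : [5, 11]
irem      : [5]
bipush 7  : [5, 7]
iadd      : [12]
ineg      : [-12]
ineg      : [12]
ineg      : [-12]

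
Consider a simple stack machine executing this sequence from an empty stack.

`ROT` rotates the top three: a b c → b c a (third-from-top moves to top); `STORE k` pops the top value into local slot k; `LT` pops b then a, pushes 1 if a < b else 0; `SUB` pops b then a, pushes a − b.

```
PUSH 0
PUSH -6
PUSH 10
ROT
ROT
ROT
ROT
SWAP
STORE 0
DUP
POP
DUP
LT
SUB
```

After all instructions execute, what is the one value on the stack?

-6

PUSH 0  -> 0
PUSH -6 -> 0 -6
PUSH 10 -> 0 -6 10
ROT     -> -6 10 0
ROT     -> 10 0 -6
ROT     -> 0 -6 10
ROT     -> -6 10 0
SWAP    -> -6 0 10
STORE 0 -> -6 0
DUP     -> -6 0 0
POP     -> -6 0
DUP     -> -6 0 0
LT      -> -6 0
SUB     -> -6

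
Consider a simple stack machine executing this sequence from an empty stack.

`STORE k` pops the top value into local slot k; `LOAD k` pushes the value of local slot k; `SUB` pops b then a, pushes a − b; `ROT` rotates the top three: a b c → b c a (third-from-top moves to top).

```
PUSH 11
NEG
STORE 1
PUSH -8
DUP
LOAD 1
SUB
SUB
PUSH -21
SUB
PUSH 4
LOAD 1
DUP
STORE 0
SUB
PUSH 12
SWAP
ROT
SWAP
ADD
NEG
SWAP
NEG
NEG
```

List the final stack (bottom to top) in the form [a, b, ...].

PUSH 11  : [11]
NEG      : [-11]
STORE 1  : []
PUSH -8  : [-8]
DUP      : [-8, -8]
LOAD 1   : [-8, -8, -11]
SUB      : [-8, 3]
SUB      : [-11]
PUSH -21 : [-11, -21]
SUB      : [10]
PUSH 4   : [10, 4]
LOAD 1   : [10, 4, -11]
DUP      : [10, 4, -11, -11]
STORE 0  : [10, 4, -11]
SUB      : [10, 15]
PUSH 12  : [10, 15, 12]
SWAP     : [10, 12, 15]
ROT      : [12, 15, 10]
SWAP     : [12, 10, 15]
ADD      : [12, 25]
NEG      : [12, -25]
SWAP     : [-25, 12]
NEG      : [-25, -12]
NEG      : [-25, 12]

[-25, 12]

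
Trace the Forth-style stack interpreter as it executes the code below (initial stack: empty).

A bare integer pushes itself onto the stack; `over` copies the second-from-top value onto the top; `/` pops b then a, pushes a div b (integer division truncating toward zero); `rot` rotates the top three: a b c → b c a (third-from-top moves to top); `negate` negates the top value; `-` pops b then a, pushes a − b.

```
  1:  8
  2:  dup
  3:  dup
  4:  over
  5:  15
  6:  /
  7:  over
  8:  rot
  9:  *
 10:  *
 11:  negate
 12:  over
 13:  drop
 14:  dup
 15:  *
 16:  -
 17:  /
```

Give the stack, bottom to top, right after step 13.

[8, 8, 0]

8      : 8
dup    : 8 8
dup    : 8 8 8
over   : 8 8 8 8
15     : 8 8 8 8 15
/      : 8 8 8 0
over   : 8 8 8 0 8
rot    : 8 8 0 8 8
*      : 8 8 0 64
*      : 8 8 0
negate : 8 8 0
over   : 8 8 0 8
drop   : 8 8 0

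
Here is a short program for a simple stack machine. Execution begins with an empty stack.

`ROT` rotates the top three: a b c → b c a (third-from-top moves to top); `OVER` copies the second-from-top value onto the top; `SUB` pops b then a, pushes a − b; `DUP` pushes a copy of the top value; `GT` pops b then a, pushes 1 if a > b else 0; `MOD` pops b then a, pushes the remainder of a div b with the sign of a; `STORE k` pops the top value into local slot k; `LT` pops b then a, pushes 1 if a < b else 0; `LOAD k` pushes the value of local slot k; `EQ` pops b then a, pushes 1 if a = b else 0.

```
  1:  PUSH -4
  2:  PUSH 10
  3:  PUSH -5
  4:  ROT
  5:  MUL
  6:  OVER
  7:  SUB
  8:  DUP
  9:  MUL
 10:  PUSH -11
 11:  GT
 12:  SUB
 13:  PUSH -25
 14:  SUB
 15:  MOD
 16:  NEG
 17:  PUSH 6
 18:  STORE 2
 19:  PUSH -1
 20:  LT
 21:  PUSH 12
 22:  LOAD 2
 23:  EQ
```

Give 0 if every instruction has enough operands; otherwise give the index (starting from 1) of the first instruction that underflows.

15

PUSH -4  → [-4]
PUSH 10  → [-4, 10]
PUSH -5  → [-4, 10, -5]
ROT      → [10, -5, -4]
MUL      → [10, 20]
OVER     → [10, 20, 10]
SUB      → [10, 10]
DUP      → [10, 10, 10]
MUL      → [10, 100]
PUSH -11 → [10, 100, -11]
GT       → [10, 1]
SUB      → [9]
PUSH -25 → [9, -25]
SUB      → [34]
MOD  — needs 2 operands, stack has 1 → underflow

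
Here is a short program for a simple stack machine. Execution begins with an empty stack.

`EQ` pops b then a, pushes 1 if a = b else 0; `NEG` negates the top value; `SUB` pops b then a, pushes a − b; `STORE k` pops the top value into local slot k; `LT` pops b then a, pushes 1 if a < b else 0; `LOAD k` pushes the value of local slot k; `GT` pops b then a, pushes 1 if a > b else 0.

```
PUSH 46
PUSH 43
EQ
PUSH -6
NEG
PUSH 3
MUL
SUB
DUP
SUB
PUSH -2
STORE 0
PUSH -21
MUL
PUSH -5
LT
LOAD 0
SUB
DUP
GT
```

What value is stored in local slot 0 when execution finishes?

PUSH 46  -> [46]
PUSH 43  -> [46, 43]
EQ       -> [0]
PUSH -6  -> [0, -6]
NEG      -> [0, 6]
PUSH 3   -> [0, 6, 3]
MUL      -> [0, 18]
SUB      -> [-18]
DUP      -> [-18, -18]
SUB      -> [0]
PUSH -2  -> [0, -2]
STORE 0  -> [0]
PUSH -21 -> [0, -21]
MUL      -> [0]
PUSH -5  -> [0, -5]
LT       -> [0]
LOAD 0   -> [0, -2]
SUB      -> [2]
DUP      -> [2, 2]
GT       -> [0]

-2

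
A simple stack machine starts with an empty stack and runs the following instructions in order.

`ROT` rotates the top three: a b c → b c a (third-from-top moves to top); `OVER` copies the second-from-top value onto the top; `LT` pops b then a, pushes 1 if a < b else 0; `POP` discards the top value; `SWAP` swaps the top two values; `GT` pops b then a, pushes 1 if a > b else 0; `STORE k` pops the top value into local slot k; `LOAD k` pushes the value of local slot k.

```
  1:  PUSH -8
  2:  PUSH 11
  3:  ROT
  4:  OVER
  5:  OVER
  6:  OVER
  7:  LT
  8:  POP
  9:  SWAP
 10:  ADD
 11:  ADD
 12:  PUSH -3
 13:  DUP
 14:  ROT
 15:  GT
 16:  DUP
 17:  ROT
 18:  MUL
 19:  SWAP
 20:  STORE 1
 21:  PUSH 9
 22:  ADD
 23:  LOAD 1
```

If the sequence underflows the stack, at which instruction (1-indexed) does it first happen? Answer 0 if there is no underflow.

PUSH -8 -> -8
PUSH 11 -> -8 11
ROT  — needs 3 operands, stack has 2 → underflow

3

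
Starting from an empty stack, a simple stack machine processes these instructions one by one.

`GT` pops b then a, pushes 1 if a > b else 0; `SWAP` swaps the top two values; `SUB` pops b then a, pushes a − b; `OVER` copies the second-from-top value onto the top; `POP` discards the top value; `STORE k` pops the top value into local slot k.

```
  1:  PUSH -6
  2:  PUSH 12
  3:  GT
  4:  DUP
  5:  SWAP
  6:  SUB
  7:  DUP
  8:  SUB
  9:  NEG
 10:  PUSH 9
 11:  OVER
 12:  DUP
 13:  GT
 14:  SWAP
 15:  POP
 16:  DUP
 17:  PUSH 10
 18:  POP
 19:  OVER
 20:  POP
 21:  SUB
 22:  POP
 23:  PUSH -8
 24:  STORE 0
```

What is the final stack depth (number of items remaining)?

1

PUSH -6 → [-6]
PUSH 12 → [-6, 12]
GT      → [0]
DUP     → [0, 0]
SWAP    → [0, 0]
SUB     → [0]
DUP     → [0, 0]
SUB     → [0]
NEG     → [0]
PUSH 9  → [0, 9]
OVER    → [0, 9, 0]
DUP     → [0, 9, 0, 0]
GT      → [0, 9, 0]
SWAP    → [0, 0, 9]
POP     → [0, 0]
DUP     → [0, 0, 0]
PUSH 10 → [0, 0, 0, 10]
POP     → [0, 0, 0]
OVER    → [0, 0, 0, 0]
POP     → [0, 0, 0]
SUB     → [0, 0]
POP     → [0]
PUSH -8 → [0, -8]
STORE 0 → [0]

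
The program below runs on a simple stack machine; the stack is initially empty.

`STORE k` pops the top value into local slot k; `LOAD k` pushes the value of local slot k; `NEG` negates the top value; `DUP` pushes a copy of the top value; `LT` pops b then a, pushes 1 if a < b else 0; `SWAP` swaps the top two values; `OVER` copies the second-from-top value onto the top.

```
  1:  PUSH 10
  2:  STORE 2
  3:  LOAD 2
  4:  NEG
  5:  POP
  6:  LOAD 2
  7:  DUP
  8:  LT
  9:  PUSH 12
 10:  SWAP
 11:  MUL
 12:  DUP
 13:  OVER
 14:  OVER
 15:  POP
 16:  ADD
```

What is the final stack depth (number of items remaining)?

2

PUSH 10 : [10]
STORE 2 : []
LOAD 2  : [10]
NEG     : [-10]
POP     : []
LOAD 2  : [10]
DUP     : [10, 10]
LT      : [0]
PUSH 12 : [0, 12]
SWAP    : [12, 0]
MUL     : [0]
DUP     : [0, 0]
OVER    : [0, 0, 0]
OVER    : [0, 0, 0, 0]
POP     : [0, 0, 0]
ADD     : [0, 0]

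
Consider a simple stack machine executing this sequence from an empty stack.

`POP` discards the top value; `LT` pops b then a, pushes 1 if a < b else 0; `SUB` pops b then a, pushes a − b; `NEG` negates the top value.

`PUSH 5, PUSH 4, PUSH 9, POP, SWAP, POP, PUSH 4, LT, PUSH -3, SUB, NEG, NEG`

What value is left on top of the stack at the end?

3

PUSH 5   [5]
PUSH 4   [5, 4]
PUSH 9   [5, 4, 9]
POP      [5, 4]
SWAP     [4, 5]
POP      [4]
PUSH 4   [4, 4]
LT       [0]
PUSH -3  [0, -3]
SUB      [3]
NEG      [-3]
NEG      [3]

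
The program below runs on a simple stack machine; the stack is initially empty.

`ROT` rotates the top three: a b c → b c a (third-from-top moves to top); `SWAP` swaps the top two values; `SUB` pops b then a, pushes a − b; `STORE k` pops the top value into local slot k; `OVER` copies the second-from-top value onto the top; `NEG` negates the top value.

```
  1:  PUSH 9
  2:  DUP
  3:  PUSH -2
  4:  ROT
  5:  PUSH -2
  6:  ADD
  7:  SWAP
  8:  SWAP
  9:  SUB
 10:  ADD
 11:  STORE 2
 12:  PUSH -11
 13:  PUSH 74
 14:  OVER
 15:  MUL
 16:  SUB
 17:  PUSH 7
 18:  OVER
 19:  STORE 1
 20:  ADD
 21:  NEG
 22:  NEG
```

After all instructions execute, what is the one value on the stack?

PUSH 9   -> 9
DUP      -> 9 9
PUSH -2  -> 9 9 -2
ROT      -> 9 -2 9
PUSH -2  -> 9 -2 9 -2
ADD      -> 9 -2 7
SWAP     -> 9 7 -2
SWAP     -> 9 -2 7
SUB      -> 9 -9
ADD      -> 0
STORE 2  -> (empty)
PUSH -11 -> -11
PUSH 74  -> -11 74
OVER     -> -11 74 -11
MUL      -> -11 -814
SUB      -> 803
PUSH 7   -> 803 7
OVER     -> 803 7 803
STORE 1  -> 803 7
ADD      -> 810
NEG      -> -810
NEG      -> 810

810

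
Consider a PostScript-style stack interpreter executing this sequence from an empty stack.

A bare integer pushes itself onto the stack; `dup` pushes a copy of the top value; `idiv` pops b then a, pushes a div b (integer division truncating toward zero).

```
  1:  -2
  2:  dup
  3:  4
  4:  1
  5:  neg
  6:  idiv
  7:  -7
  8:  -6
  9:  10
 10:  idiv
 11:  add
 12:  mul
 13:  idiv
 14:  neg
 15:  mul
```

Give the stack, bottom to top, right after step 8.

[-2, -2, -4, -7, -6]

-2   → [-2]
dup  → [-2, -2]
4    → [-2, -2, 4]
1    → [-2, -2, 4, 1]
neg  → [-2, -2, 4, -1]
idiv → [-2, -2, -4]
-7   → [-2, -2, -4, -7]
-6   → [-2, -2, -4, -7, -6]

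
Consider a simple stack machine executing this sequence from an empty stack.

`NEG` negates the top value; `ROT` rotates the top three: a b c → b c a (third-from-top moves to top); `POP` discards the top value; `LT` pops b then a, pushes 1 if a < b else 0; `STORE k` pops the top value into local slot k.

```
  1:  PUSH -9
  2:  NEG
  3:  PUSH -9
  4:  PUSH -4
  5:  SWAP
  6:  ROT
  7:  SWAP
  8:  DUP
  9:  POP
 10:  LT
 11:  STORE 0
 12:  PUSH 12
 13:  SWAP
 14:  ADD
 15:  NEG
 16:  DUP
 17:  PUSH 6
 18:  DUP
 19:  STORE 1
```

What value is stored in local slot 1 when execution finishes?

6

PUSH -9 : [-9]
NEG     : [9]
PUSH -9 : [9, -9]
PUSH -4 : [9, -9, -4]
SWAP    : [9, -4, -9]
ROT     : [-4, -9, 9]
SWAP    : [-4, 9, -9]
DUP     : [-4, 9, -9, -9]
POP     : [-4, 9, -9]
LT      : [-4, 0]
STORE 0 : [-4]
PUSH 12 : [-4, 12]
SWAP    : [12, -4]
ADD     : [8]
NEG     : [-8]
DUP     : [-8, -8]
PUSH 6  : [-8, -8, 6]
DUP     : [-8, -8, 6, 6]
STORE 1 : [-8, -8, 6]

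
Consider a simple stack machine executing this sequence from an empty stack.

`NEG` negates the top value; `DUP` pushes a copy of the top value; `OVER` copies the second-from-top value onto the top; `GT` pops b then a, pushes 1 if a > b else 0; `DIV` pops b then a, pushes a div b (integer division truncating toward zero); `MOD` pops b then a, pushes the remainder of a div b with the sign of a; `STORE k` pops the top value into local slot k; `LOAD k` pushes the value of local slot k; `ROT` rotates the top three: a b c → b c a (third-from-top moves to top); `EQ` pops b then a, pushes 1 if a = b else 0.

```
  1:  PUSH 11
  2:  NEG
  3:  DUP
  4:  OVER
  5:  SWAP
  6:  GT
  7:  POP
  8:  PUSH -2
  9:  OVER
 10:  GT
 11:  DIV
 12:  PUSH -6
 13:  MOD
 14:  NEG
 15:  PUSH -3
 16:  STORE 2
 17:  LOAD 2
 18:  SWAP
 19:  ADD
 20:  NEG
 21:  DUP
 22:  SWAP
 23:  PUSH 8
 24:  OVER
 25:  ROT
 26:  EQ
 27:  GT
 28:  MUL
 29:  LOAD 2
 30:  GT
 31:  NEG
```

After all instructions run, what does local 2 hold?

-3

PUSH 11 -> 11
NEG     -> -11
DUP     -> -11 -11
OVER    -> -11 -11 -11
SWAP    -> -11 -11 -11
GT      -> -11 0
POP     -> -11
PUSH -2 -> -11 -2
OVER    -> -11 -2 -11
GT      -> -11 1
DIV     -> -11
PUSH -6 -> -11 -6
MOD     -> -5
NEG     -> 5
PUSH -3 -> 5 -3
STORE 2 -> 5
LOAD 2  -> 5 -3
SWAP    -> -3 5
ADD     -> 2
NEG     -> -2
DUP     -> -2 -2
SWAP    -> -2 -2
PUSH 8  -> -2 -2 8
OVER    -> -2 -2 8 -2
ROT     -> -2 8 -2 -2
EQ      -> -2 8 1
GT      -> -2 1
MUL     -> -2
LOAD 2  -> -2 -3
GT      -> 1
NEG     -> -1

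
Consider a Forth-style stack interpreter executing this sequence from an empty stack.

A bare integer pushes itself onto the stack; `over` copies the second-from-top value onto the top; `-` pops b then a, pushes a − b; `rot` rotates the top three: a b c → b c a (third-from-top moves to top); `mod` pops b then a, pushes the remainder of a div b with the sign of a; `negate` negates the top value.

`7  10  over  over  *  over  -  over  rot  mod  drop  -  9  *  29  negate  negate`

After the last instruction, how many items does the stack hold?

2

7      -> 7
10     -> 7 10
over   -> 7 10 7
over   -> 7 10 7 10
*      -> 7 10 70
over   -> 7 10 70 10
-      -> 7 10 60
over   -> 7 10 60 10
rot    -> 7 60 10 10
mod    -> 7 60 0
drop   -> 7 60
-      -> -53
9      -> -53 9
*      -> -477
29     -> -477 29
negate -> -477 -29
negate -> -477 29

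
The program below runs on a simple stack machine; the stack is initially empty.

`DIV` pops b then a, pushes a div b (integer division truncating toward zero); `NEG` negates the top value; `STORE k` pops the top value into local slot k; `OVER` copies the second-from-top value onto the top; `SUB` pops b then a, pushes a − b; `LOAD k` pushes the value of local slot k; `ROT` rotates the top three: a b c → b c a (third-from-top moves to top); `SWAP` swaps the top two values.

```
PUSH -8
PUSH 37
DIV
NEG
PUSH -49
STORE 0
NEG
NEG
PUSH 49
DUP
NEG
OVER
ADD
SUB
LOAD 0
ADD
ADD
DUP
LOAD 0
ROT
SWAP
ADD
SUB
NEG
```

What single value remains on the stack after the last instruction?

PUSH -8  → -8
PUSH 37  → -8 37
DIV      → 0
NEG      → 0
PUSH -49 → 0 -49
STORE 0  → 0
NEG      → 0
NEG      → 0
PUSH 49  → 0 49
DUP      → 0 49 49
NEG      → 0 49 -49
OVER     → 0 49 -49 49
ADD      → 0 49 0
SUB      → 0 49
LOAD 0   → 0 49 -49
ADD      → 0 0
ADD      → 0
DUP      → 0 0
LOAD 0   → 0 0 -49
ROT      → 0 -49 0
SWAP     → 0 0 -49
ADD      → 0 -49
SUB      → 49
NEG      → -49

-49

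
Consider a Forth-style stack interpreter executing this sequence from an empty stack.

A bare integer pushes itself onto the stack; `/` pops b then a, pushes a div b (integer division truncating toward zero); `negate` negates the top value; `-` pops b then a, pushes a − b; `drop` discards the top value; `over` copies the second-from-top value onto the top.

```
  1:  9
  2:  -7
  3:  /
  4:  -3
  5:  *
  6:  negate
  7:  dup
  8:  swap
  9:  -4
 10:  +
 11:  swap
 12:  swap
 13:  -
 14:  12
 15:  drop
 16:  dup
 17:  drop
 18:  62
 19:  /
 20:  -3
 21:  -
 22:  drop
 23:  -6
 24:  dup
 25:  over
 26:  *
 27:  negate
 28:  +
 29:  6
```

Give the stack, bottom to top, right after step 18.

[4, 62]

9      -> 9
-7     -> 9 -7
/      -> -1
-3     -> -1 -3
*      -> 3
negate -> -3
dup    -> -3 -3
swap   -> -3 -3
-4     -> -3 -3 -4
+      -> -3 -7
swap   -> -7 -3
swap   -> -3 -7
-      -> 4
12     -> 4 12
drop   -> 4
dup    -> 4 4
drop   -> 4
62     -> 4 62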